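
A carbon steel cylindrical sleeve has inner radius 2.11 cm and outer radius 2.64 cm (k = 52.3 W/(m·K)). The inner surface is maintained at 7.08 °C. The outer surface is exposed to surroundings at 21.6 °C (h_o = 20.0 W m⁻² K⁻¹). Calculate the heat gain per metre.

Treat each layer as a resistance in series:
  R'_carbon steel = ln(0.0264/0.0211)/(2πk) = 0.2241/(2π·52.3) = 6.819×10^-4 m·K/W
  R'_conv,out = 1/(2πr h) = 1/(2π·0.0264·20.0) = 0.3014 m·K/W
ΣR = 6.819×10^-4 + 0.3014 = 0.3021 m·K/W
Q' = ΔT/ΣR = (7.08 °C − 21.6 °C)/0.3021 = -48.1 W/m
(Negative Q' ⇒ heat flows inward; heat gain = 48.1 W/m.)

Q' = 48.1 W/m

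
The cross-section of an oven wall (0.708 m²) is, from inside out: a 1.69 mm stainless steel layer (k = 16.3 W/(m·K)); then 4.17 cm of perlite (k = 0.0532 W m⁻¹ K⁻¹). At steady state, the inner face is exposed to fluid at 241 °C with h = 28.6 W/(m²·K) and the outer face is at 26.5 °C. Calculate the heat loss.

Q = 185 W

Treat each layer as a resistance in series:
  R_conv,in = 1/(hA) = 1/(28.6·0.708) = 0.04939 K/W
  R_stainless steel = L/(kA) = 0.00169/(16.3·0.708) = 1.464×10^-4 K/W
  R_perlite = L/(kA) = 0.0417/(0.0532·0.708) = 1.107 K/W
ΣR = 0.04939 + 1.464×10^-4 + 1.107 = 1.157 K/W
Q = ΔT/ΣR = (241 °C − 26.5 °C)/1.157 = 185 W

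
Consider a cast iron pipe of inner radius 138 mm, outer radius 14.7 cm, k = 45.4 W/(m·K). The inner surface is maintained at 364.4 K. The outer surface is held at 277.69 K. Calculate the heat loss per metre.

Q' = 3.92×10^5 W/m

Q' = 2πk·ΔT/ln(r₂/r₁) = 2π × 45.4 × 86.71 / ln(0.147/0.138) = 3.92×10^5 W/m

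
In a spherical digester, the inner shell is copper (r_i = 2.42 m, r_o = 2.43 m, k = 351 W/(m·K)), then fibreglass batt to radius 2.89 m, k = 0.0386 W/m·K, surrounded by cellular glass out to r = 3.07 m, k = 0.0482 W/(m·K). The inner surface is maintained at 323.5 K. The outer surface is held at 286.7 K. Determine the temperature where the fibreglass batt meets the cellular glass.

Treat each layer as a resistance in series:
  R_copper = (1/2.42 − 1/2.43)/(4πk) = 0.001701/(4π·351) = 3.855×10^-7 K/W
  R_fibreglass batt = (1/2.43 − 1/2.89)/(4πk) = 0.06550/(4π·0.0386) = 0.1350 K/W
  R_cellular glass = (1/2.89 − 1/3.07)/(4πk) = 0.02029/(4π·0.0482) = 0.03349 K/W
ΣR = 3.855×10^-7 + 0.1350 + 0.03349 = 0.1685 K/W
Q = ΔT/ΣR = (323.5 K − 286.7 K)/0.1685 = 218.4 W
From the inner boundary to the fibreglass batt/cellular glass interface, ΣR_partial = 0.1350 K/W.
T_interface = T_in − Q·ΣR_partial = 323.5 K − (218.4)(0.1350) = 294.0 K

T = 294.0 K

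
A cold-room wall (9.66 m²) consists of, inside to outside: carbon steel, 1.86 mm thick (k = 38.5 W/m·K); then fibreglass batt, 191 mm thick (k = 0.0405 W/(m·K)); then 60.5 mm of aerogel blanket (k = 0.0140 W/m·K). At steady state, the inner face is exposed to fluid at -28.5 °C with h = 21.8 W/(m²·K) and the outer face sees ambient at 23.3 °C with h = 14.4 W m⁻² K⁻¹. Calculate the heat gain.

Resistance network (inner→outer):
  R_conv,in = 1/(hA) = 1/(21.8·9.66) = 0.004749 K/W
  R_carbon steel = L/(kA) = 0.00186/(38.5·9.66) = 5.001×10^-6 K/W
  R_fibreglass batt = L/(kA) = 0.191/(0.0405·9.66) = 0.4882 K/W
  R_aerogel blanket = L/(kA) = 0.0605/(0.0140·9.66) = 0.4474 K/W
  R_conv,out = 1/(hA) = 1/(14.4·9.66) = 0.007189 K/W
ΣR = 0.004749 + 5.001×10^-6 + 0.4882 + 0.4474 + 0.007189 = 0.9475 K/W
Q = ΔT/ΣR = (-28.5 °C − 23.3 °C)/0.9475 = -54.7 W
(Negative Q ⇒ heat flows inward; heat gain = 54.7 W.)

Q = 54.7 W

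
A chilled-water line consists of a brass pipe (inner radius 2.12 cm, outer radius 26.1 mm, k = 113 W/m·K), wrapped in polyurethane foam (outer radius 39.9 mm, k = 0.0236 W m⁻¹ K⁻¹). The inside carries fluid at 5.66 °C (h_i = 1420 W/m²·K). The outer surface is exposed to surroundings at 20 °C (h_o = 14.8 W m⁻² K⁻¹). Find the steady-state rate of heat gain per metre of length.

Q' = 4.57 W/m

Series thermal resistances, inner to outer:
  R'_conv,in = 1/(2πr h) = 1/(2π·0.0212·1420) = 0.005287 m·K/W
  R'_brass = ln(0.0261/0.0212)/(2πk) = 0.2079/(2π·113) = 2.929×10^-4 m·K/W
  R'_polyurethane foam = ln(0.0399/0.0261)/(2πk) = 0.4244/(2π·0.0236) = 2.862 m·K/W
  R'_conv,out = 1/(2πr h) = 1/(2π·0.0399·14.8) = 0.2695 m·K/W
ΣR = 0.005287 + 2.929×10^-4 + 2.862 + 0.2695 = 3.137 m·K/W
Q' = ΔT/ΣR = (5.66 °C − 20 °C)/3.137 = -4.57 W/m
(Negative Q' ⇒ heat flows inward; heat gain = 4.57 W/m.)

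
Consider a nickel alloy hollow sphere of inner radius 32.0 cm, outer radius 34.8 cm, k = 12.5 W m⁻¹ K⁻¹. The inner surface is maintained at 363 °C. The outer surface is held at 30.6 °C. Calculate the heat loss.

Q = 208 kW

Q = 4πk·ΔT/(1/r₁ − 1/r₂) = 4π × 12.5 × 332.4 / (1/0.320 − 1/0.348) = 2.08×10^5 W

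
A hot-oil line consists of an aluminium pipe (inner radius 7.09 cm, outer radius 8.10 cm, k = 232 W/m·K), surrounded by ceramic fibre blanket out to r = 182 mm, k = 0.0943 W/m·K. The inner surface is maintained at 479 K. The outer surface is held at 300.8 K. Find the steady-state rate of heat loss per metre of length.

Resistance network (inner→outer):
  R'_aluminium = ln(0.0810/0.0709)/(2πk) = 0.1332/(2π·232) = 9.136×10^-5 m·K/W
  R'_ceramic fibre blanket = ln(0.182/0.0810)/(2πk) = 0.8096/(2π·0.0943) = 1.366 m·K/W
ΣR = 9.136×10^-5 + 1.366 = 1.366 m·K/W
Q' = ΔT/ΣR = (479 K − 300.8 K)/1.366 = 130 W/m

Q' = 130 W/m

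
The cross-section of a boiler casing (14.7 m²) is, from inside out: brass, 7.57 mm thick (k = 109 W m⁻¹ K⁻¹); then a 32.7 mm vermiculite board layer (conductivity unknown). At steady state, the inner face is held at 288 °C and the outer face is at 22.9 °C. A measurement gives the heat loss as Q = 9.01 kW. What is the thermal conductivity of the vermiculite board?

ΣR = ΔT/Q = |288 − 22.9|/9010 = 0.02942 K/W
Known resistances:
  R_brass = L/(kA) = 0.00757/(109·14.7) = 4.724×10^-6 K/W
R_vermiculite board = ΣR − ΣR_known = 0.02942 − 4.724×10^-6 = 0.02942 K/W
L/(kA) = 0.02942 ⇒ k = 0.0327/(0.02942·14.7) = 0.0756 W/m·K

k = 0.0756 W/m·K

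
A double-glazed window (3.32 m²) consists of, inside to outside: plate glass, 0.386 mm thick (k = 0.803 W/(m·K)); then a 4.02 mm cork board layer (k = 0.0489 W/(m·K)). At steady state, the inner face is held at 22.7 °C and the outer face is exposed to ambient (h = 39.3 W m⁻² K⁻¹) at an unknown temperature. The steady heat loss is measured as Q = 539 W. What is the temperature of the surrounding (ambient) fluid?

Series resistances:
  R_plate glass = L/(kA) = 3.86×10^-4/(0.803·3.32) = 1.448×10^-4 K/W
  R_cork board = L/(kA) = 0.00402/(0.0489·3.32) = 0.02476 K/W
  R_conv,out = 1/(hA) = 1/(39.3·3.32) = 0.007664 K/W
ΣR = 0.03257 K/W
ΔT = Q·ΣR = 539 × 0.03257 = 17.56 K
Heat flows outward, so T_out = T_in − ΔT = 22.7 − 17.56 = 5.14 °C

T_out = 5.14 °C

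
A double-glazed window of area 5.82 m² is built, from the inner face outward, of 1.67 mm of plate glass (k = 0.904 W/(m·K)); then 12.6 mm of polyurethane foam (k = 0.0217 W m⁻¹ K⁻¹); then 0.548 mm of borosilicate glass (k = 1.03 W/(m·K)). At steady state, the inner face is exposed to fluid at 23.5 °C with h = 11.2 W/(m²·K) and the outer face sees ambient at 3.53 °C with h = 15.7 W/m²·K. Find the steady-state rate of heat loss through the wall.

Q = 158 W

Series thermal resistances, inner to outer:
  R_conv,in = 1/(hA) = 1/(11.2·5.82) = 0.01534 K/W
  R_plate glass = L/(kA) = 0.00167/(0.904·5.82) = 3.174×10^-4 K/W
  R_polyurethane foam = L/(kA) = 0.0126/(0.0217·5.82) = 0.09977 K/W
  R_borosilicate glass = L/(kA) = 5.48×10^-4/(1.03·5.82) = 9.142×10^-5 K/W
  R_conv,out = 1/(hA) = 1/(15.7·5.82) = 0.01094 K/W
ΣR = 0.01534 + 3.174×10^-4 + 0.09977 + 9.142×10^-5 + 0.01094 = 0.1265 K/W
Q = ΔT/ΣR = (23.5 °C − 3.53 °C)/0.1265 = 158 W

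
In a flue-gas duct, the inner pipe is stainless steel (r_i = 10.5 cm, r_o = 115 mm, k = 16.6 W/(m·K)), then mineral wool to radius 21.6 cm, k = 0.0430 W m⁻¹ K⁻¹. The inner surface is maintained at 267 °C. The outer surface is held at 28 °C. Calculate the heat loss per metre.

Series thermal resistances, inner to outer:
  R'_stainless steel = ln(0.115/0.105)/(2πk) = 0.09097/(2π·16.6) = 8.722×10^-4 m·K/W
  R'_mineral wool = ln(0.216/0.115)/(2πk) = 0.6303/(2π·0.0430) = 2.333 m·K/W
ΣR = 8.722×10^-4 + 2.333 = 2.334 m·K/W
Q' = ΔT/ΣR = (267 °C − 28 °C)/2.334 = 102 W/m

Q' = 102 W/m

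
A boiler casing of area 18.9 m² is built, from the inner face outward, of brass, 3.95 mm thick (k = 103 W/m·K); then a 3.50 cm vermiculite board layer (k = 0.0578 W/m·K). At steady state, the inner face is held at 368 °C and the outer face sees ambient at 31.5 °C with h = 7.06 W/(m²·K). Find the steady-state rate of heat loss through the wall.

Q = 8510 W

Treat each layer as a resistance in series:
  R_brass = L/(kA) = 0.00395/(103·18.9) = 2.029×10^-6 K/W
  R_vermiculite board = L/(kA) = 0.0350/(0.0578·18.9) = 0.03204 K/W
  R_conv,out = 1/(hA) = 1/(7.06·18.9) = 0.007494 K/W
ΣR = 2.029×10^-6 + 0.03204 + 0.007494 = 0.03954 K/W
Q = ΔT/ΣR = (368 °C − 31.5 °C)/0.03954 = 8510 W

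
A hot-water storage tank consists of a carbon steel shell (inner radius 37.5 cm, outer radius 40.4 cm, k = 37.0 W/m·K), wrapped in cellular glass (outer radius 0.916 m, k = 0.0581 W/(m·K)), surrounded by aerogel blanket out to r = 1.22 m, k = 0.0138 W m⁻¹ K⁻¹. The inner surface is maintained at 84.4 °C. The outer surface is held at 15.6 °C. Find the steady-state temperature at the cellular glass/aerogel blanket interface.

T = 46.8 °C

Treat each layer as a resistance in series:
  R_carbon steel = (1/0.375 − 1/0.404)/(4πk) = 0.1914/(4π·37.0) = 4.117×10^-4 K/W
  R_cellular glass = (1/0.404 − 1/0.916)/(4πk) = 1.384/(4π·0.0581) = 1.895 K/W
  R_aerogel blanket = (1/0.916 − 1/1.22)/(4πk) = 0.2720/(4π·0.0138) = 1.569 K/W
ΣR = 4.117×10^-4 + 1.895 + 1.569 = 3.464 K/W
Q = ΔT/ΣR = (84.4 °C − 15.6 °C)/3.464 = 19.86 W
From the inner boundary to the cellular glass/aerogel blanket interface, ΣR_partial = 1.895 K/W.
T_interface = T_in − Q·ΣR_partial = 84.4 °C − (19.86)(1.895) = 46.8 °C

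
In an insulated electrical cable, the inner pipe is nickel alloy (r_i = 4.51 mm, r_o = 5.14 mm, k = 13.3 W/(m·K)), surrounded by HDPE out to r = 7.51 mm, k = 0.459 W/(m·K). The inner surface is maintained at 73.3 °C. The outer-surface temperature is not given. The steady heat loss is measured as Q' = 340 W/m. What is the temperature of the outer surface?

Sum the resistances:
  R'_nickel alloy = ln(0.00514/0.00451)/(2πk) = 0.1308/(2π·13.3) = 0.001565 m·K/W
  R'_HDPE = ln(0.00751/0.00514)/(2πk) = 0.3792/(2π·0.459) = 0.1315 m·K/W
ΣR = 0.1330 m·K/W
ΔT = Q'·ΣR = 340 × 0.1330 = 45.22 K
Heat flows outward, so T_out = T_in − ΔT = 73.3 − 45.22 = 28.1 °C

T_out = 28.1 °C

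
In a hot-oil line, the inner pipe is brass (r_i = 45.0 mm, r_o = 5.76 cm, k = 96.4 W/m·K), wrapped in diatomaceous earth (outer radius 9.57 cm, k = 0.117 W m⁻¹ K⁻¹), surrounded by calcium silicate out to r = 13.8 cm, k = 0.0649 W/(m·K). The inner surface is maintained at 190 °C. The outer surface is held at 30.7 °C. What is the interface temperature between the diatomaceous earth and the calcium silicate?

Series thermal resistances, inner to outer:
  R'_brass = ln(0.0576/0.0450)/(2πk) = 0.2469/(2π·96.4) = 4.076×10^-4 m·K/W
  R'_diatomaceous earth = ln(0.0957/0.0576)/(2πk) = 0.5077/(2π·0.117) = 0.6906 m·K/W
  R'_calcium silicate = ln(0.138/0.0957)/(2πk) = 0.3660/(2π·0.0649) = 0.8976 m·K/W
ΣR = 4.076×10^-4 + 0.6906 + 0.8976 = 1.589 m·K/W
Q' = ΔT/ΣR = (190 °C − 30.7 °C)/1.589 = 100.3 W/m
From the inner boundary to the diatomaceous earth/calcium silicate interface, ΣR_partial = 0.6910 m·K/W.
T_interface = T_in − Q'·ΣR_partial = 190 °C − (100.3)(0.6910) = 121 °C

T = 121 °C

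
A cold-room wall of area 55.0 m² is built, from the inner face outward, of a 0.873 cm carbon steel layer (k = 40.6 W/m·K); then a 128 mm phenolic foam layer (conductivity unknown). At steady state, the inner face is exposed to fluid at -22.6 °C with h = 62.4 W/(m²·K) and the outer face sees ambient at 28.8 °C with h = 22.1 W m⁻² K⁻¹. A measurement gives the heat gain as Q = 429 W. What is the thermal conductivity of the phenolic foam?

ΣR = ΔT/Q = |-22.6 − 28.8|/429 = 0.1198 K/W
Known resistances:
  R_conv,in = 1/(hA) = 1/(62.4·55.0) = 2.914×10^-4 K/W
  R_carbon steel = L/(kA) = 0.00873/(40.6·55.0) = 3.910×10^-6 K/W
  R_conv,out = 1/(hA) = 1/(22.1·55.0) = 8.227×10^-4 K/W
R_phenolic foam = ΣR − ΣR_known = 0.1198 − 0.001118 = 0.1187 K/W
L/(kA) = 0.1187 ⇒ k = 0.128/(0.1187·55.0) = 0.0196 W/m·K

k = 0.0196 W/m·K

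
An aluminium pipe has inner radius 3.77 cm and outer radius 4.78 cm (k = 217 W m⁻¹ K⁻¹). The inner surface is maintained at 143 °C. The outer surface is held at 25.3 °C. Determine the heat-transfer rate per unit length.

Q' = 2πk·ΔT/ln(r₂/r₁) = 2π × 217 × 117.7 / ln(0.0478/0.0377) = 6.76×10^5 W/m

Q' = 6.76×10^5 W/m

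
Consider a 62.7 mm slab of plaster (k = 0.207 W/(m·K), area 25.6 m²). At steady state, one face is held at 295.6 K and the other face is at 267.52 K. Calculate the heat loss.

Q = 2.37 kW

Q = kA·ΔT/L = 0.207 × 25.6 × |295.6 K − 267.52 K| / 0.0627 = 2370 W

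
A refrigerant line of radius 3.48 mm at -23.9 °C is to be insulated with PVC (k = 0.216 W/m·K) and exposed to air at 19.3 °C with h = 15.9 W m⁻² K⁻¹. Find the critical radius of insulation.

For a cylinder, r_cr = k_ins/h = 0.216/15.9 = 0.0136 m = 1.36 cm

r_cr = 1.36 cm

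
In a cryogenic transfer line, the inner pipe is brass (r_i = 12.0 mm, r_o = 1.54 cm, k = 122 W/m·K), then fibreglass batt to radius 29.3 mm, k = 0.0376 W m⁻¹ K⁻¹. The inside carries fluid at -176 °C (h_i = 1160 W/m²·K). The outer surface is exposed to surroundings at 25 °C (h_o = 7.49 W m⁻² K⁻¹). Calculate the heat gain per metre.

Resistance network (inner→outer):
  R'_conv,in = 1/(2πr h) = 1/(2π·0.0120·1160) = 0.01143 m·K/W
  R'_brass = ln(0.0154/0.0120)/(2πk) = 0.2495/(2π·122) = 3.254×10^-4 m·K/W
  R'_fibreglass batt = ln(0.0293/0.0154)/(2πk) = 0.6432/(2π·0.0376) = 2.723 m·K/W
  R'_conv,out = 1/(2πr h) = 1/(2π·0.0293·7.49) = 0.7252 m·K/W
ΣR = 0.01143 + 3.254×10^-4 + 2.723 + 0.7252 = 3.460 m·K/W
Q' = ΔT/ΣR = (-176 °C − 25 °C)/3.460 = -58.1 W/m
(Negative Q' ⇒ heat flows inward; heat gain = 58.1 W/m.)

Q' = 58.1 W/m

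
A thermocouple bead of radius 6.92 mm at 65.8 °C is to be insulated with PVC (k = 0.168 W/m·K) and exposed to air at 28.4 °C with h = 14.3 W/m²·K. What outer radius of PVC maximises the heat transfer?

r_cr = 2.35 cm

For a sphere, r_cr = 2k_ins/h = 2·0.168/14.3 = 0.0235 m = 2.35 cm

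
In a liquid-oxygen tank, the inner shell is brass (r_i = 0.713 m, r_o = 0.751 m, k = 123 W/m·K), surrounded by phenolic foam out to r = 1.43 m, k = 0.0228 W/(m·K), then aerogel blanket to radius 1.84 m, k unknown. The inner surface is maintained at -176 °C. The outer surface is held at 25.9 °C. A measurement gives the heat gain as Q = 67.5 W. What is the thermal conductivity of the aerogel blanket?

k = 0.0158 W/m·K

ΣR = ΔT/Q = |-176 − 25.9|/67.5 = 2.991 K/W
Known resistances:
  R_brass = (1/0.713 − 1/0.751)/(4πk) = 0.07097/(4π·123) = 4.591×10^-5 K/W
  R_phenolic foam = (1/0.751 − 1/1.43)/(4πk) = 0.6323/(4π·0.0228) = 2.207 K/W
R_aerogel blanket = ΣR − ΣR_known = 2.991 − 2.207 = 0.7840 K/W
(1/r₁−1/r₂)/(4πk) = 0.7840 ⇒ k = 0.1558/(4π·0.7840) = 0.0158 W/m·K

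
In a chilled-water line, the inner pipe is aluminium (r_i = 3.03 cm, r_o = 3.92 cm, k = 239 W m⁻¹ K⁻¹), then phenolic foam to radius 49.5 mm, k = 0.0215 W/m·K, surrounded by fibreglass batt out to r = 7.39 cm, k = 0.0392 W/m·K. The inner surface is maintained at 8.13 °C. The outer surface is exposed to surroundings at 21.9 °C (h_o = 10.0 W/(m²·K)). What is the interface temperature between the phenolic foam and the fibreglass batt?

T = 14.8 °C

Treat each layer as a resistance in series:
  R'_aluminium = ln(0.0392/0.0303)/(2πk) = 0.2575/(2π·239) = 1.715×10^-4 m·K/W
  R'_phenolic foam = ln(0.0495/0.0392)/(2πk) = 0.2333/(2π·0.0215) = 1.727 m·K/W
  R'_fibreglass batt = ln(0.0739/0.0495)/(2πk) = 0.4007/(2π·0.0392) = 1.627 m·K/W
  R'_conv,out = 1/(2πr h) = 1/(2π·0.0739·10.0) = 0.2154 m·K/W
ΣR = 1.715×10^-4 + 1.727 + 1.627 + 0.2154 = 3.570 m·K/W
Q' = ΔT/ΣR = (8.13 °C − 21.9 °C)/3.570 = -3.857 W/m
From the inner boundary to the phenolic foam/fibreglass batt interface, ΣR_partial = 1.727 m·K/W.
T_interface = T_in − Q'·ΣR_partial = 8.13 °C − (-3.857)(1.727) = 14.8 °C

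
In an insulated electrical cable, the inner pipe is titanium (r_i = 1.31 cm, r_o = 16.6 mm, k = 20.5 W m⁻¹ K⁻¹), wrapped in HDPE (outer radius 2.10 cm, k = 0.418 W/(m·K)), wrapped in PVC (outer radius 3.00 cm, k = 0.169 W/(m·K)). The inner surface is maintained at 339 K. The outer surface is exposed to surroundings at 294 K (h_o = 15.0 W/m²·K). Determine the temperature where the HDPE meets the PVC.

Series thermal resistances, inner to outer:
  R'_titanium = ln(0.0166/0.0131)/(2πk) = 0.2368/(2π·20.5) = 0.001838 m·K/W
  R'_HDPE = ln(0.0210/0.0166)/(2πk) = 0.2351/(2π·0.418) = 0.08952 m·K/W
  R'_PVC = ln(0.0300/0.0210)/(2πk) = 0.3567/(2π·0.169) = 0.3359 m·K/W
  R'_conv,out = 1/(2πr h) = 1/(2π·0.0300·15.0) = 0.3537 m·K/W
ΣR = 0.001838 + 0.08952 + 0.3359 + 0.3537 = 0.7810 m·K/W
Q' = ΔT/ΣR = (339 K − 294 K)/0.7810 = 57.62 W/m
From the inner boundary to the HDPE/PVC interface, ΣR_partial = 0.09136 m·K/W.
T_interface = T_in − Q'·ΣR_partial = 339 K − (57.62)(0.09136) = 333.7 K

T = 333.7 K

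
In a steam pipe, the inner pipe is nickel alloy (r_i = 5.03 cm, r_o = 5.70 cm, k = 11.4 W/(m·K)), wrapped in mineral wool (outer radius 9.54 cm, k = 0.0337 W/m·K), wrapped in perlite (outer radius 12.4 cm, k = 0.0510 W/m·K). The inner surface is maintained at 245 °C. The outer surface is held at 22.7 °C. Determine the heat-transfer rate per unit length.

Q' = 68.4 W/m

Resistance network (inner→outer):
  R'_nickel alloy = ln(0.0570/0.0503)/(2πk) = 0.1250/(2π·11.4) = 0.001746 m·K/W
  R'_mineral wool = ln(0.0954/0.0570)/(2πk) = 0.5150/(2π·0.0337) = 2.432 m·K/W
  R'_perlite = ln(0.124/0.0954)/(2πk) = 0.2622/(2π·0.0510) = 0.8183 m·K/W
ΣR = 0.001746 + 2.432 + 0.8183 = 3.252 m·K/W
Q' = ΔT/ΣR = (245 °C − 22.7 °C)/3.252 = 68.4 W/m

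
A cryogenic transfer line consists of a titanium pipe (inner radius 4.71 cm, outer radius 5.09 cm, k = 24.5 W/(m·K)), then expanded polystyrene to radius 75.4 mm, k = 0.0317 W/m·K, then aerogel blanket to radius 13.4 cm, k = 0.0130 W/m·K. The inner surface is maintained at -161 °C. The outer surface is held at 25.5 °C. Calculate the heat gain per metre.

Resistance network (inner→outer):
  R'_titanium = ln(0.0509/0.0471)/(2πk) = 0.07759/(2π·24.5) = 5.040×10^-4 m·K/W
  R'_expanded polystyrene = ln(0.0754/0.0509)/(2πk) = 0.3929/(2π·0.0317) = 1.973 m·K/W
  R'_aerogel blanket = ln(0.134/0.0754)/(2πk) = 0.5750/(2π·0.0130) = 7.040 m·K/W
ΣR = 5.040×10^-4 + 1.973 + 7.040 = 9.014 m·K/W
Q' = ΔT/ΣR = (-161 °C − 25.5 °C)/9.014 = -20.7 W/m
(Negative Q' ⇒ heat flows inward; heat gain = 20.7 W/m.)

Q' = 20.7 W/m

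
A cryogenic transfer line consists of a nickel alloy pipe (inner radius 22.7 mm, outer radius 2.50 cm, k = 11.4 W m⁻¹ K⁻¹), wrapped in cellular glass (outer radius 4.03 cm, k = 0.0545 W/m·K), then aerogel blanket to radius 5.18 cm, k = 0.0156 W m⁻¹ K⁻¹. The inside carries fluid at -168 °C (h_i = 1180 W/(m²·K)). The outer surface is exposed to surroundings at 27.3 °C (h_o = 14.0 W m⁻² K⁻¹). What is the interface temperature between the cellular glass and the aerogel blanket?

Series thermal resistances, inner to outer:
  R'_conv,in = 1/(2πr h) = 1/(2π·0.0227·1180) = 0.005942 m·K/W
  R'_nickel alloy = ln(0.0250/0.0227)/(2πk) = 0.09651/(2π·11.4) = 0.001347 m·K/W
  R'_cellular glass = ln(0.0403/0.0250)/(2πk) = 0.4775/(2π·0.0545) = 1.394 m·K/W
  R'_aerogel blanket = ln(0.0518/0.0403)/(2πk) = 0.2510/(2π·0.0156) = 2.561 m·K/W
  R'_conv,out = 1/(2πr h) = 1/(2π·0.0518·14.0) = 0.2195 m·K/W
ΣR = 0.005942 + 0.001347 + 1.394 + 2.561 + 0.2195 = 4.182 m·K/W
Q' = ΔT/ΣR = (-168 °C − 27.3 °C)/4.182 = -46.70 W/m
From the inner boundary to the cellular glass/aerogel blanket interface, ΣR_partial = 1.401 m·K/W.
T_interface = T_in − Q'·ΣR_partial = -168 °C − (-46.70)(1.401) = -103 °C

T = -103 °C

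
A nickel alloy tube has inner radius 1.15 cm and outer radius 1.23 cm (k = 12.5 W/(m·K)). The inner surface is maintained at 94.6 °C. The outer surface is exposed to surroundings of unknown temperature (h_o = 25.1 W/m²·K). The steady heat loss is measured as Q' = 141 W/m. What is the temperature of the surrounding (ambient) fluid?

T_out = 21.8 °C

Sum the resistances:
  R'_nickel alloy = ln(0.0123/0.0115)/(2πk) = 0.06725/(2π·12.5) = 8.563×10^-4 m·K/W
  R'_conv,out = 1/(2πr h) = 1/(2π·0.0123·25.1) = 0.5155 m·K/W
ΣR = 0.5164 m·K/W
ΔT = Q'·ΣR = 141 × 0.5164 = 72.81 K
Heat flows outward, so T_out = T_in − ΔT = 94.6 − 72.81 = 21.8 °C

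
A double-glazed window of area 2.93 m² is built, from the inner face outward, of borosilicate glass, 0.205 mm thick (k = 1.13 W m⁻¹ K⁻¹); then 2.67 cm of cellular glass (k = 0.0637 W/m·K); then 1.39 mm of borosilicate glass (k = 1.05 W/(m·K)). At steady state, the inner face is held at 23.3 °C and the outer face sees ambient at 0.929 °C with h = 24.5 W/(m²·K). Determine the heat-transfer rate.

Q = 142 W

Resistance network (inner→outer):
  R_borosilicate glass = L/(kA) = 2.05×10^-4/(1.13·2.93) = 6.192×10^-5 K/W
  R_cellular glass = L/(kA) = 0.0267/(0.0637·2.93) = 0.1431 K/W
  R_borosilicate glass = L/(kA) = 0.00139/(1.05·2.93) = 4.518×10^-4 K/W
  R_conv,out = 1/(hA) = 1/(24.5·2.93) = 0.01393 K/W
ΣR = 6.192×10^-5 + 0.1431 + 4.518×10^-4 + 0.01393 = 0.1575 K/W
Q = ΔT/ΣR = (23.3 °C − 0.929 °C)/0.1575 = 142 W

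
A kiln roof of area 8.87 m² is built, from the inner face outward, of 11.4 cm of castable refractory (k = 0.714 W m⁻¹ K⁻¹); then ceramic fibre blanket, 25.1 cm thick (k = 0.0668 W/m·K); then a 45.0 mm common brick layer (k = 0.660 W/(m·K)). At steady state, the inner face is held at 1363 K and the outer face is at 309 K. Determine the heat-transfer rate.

Q = 2.35 kW

Resistance network (inner→outer):
  R_castable refractory = L/(kA) = 0.114/(0.714·8.87) = 0.01800 K/W
  R_ceramic fibre blanket = L/(kA) = 0.251/(0.0668·8.87) = 0.4236 K/W
  R_common brick = L/(kA) = 0.0450/(0.660·8.87) = 0.007687 K/W
ΣR = 0.01800 + 0.4236 + 0.007687 = 0.4493 K/W
Q = ΔT/ΣR = (1363 K − 309 K)/0.4493 = 2350 W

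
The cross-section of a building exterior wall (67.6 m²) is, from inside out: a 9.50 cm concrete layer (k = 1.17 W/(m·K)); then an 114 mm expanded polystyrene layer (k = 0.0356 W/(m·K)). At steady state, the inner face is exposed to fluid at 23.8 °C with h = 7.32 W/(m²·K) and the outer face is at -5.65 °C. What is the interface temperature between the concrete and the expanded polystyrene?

T = 21.9 °C

Treat each layer as a resistance in series:
  R_conv,in = 1/(hA) = 1/(7.32·67.6) = 0.002021 K/W
  R_concrete = L/(kA) = 0.0950/(1.17·67.6) = 0.001201 K/W
  R_expanded polystyrene = L/(kA) = 0.114/(0.0356·67.6) = 0.04737 K/W
ΣR = 0.002021 + 0.001201 + 0.04737 = 0.05059 K/W
Q = ΔT/ΣR = (23.8 °C − -5.65 °C)/0.05059 = 582.1 W
From the inner boundary to the concrete/expanded polystyrene interface, ΣR_partial = 0.003222 K/W.
T_interface = T_in − Q·ΣR_partial = 23.8 °C − (582.1)(0.003222) = 21.9 °C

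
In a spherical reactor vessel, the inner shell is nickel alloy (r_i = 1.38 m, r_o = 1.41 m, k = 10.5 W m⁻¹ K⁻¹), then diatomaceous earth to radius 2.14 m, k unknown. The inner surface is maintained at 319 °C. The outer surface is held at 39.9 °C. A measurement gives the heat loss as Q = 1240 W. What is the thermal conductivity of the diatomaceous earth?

ΣR = ΔT/Q = |319 − 39.9|/1240 = 0.2251 K/W
Known resistances:
  R_nickel alloy = (1/1.38 − 1/1.41)/(4πk) = 0.01542/(4π·10.5) = 1.168×10^-4 K/W
R_diatomaceous earth = ΣR − ΣR_known = 0.2251 − 1.168×10^-4 = 0.2250 K/W
(1/r₁−1/r₂)/(4πk) = 0.2250 ⇒ k = 0.2419/(4π·0.2250) = 0.0856 W/m·K

k = 0.0856 W/m·K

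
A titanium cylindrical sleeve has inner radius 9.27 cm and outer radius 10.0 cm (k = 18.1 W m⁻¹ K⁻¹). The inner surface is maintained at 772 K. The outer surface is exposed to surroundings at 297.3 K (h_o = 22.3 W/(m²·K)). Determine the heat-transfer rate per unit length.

Series thermal resistances, inner to outer:
  R'_titanium = ln(0.100/0.0927)/(2πk) = 0.07580/(2π·18.1) = 6.665×10^-4 m·K/W
  R'_conv,out = 1/(2πr h) = 1/(2π·0.100·22.3) = 0.07137 m·K/W
ΣR = 6.665×10^-4 + 0.07137 = 0.07204 m·K/W
Q' = ΔT/ΣR = (772 K − 297.3 K)/0.07204 = 6590 W/m

Q' = 6590 W/m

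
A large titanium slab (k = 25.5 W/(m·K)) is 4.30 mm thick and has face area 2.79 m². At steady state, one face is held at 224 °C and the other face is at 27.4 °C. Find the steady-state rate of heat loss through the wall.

Q = 3.25×10^6 W

Q = kA·ΔT/L = 25.5 × 2.79 × |224 °C − 27.4 °C| / 0.00430 = 3.25×10^6 W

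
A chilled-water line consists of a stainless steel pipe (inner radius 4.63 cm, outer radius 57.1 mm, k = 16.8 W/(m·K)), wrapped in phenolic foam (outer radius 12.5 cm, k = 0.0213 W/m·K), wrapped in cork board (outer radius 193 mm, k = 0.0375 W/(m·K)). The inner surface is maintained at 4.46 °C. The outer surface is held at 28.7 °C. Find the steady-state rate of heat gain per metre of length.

Q' = 3.15 W/m

Resistance network (inner→outer):
  R'_stainless steel = ln(0.0571/0.0463)/(2πk) = 0.2097/(2π·16.8) = 0.001986 m·K/W
  R'_phenolic foam = ln(0.125/0.0571)/(2πk) = 0.7835/(2π·0.0213) = 5.854 m·K/W
  R'_cork board = ln(0.193/0.125)/(2πk) = 0.4344/(2π·0.0375) = 1.844 m·K/W
ΣR = 0.001986 + 5.854 + 1.844 = 7.700 m·K/W
Q' = ΔT/ΣR = (4.46 °C − 28.7 °C)/7.700 = -3.15 W/m
(Negative Q' ⇒ heat flows inward; heat gain = 3.15 W/m.)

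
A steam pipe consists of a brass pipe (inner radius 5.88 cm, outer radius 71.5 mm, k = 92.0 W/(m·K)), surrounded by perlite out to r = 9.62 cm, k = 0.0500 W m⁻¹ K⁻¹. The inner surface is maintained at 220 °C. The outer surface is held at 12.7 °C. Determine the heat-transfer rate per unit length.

Treat each layer as a resistance in series:
  R'_brass = ln(0.0715/0.0588)/(2πk) = 0.1956/(2π·92.0) = 3.383×10^-4 m·K/W
  R'_perlite = ln(0.0962/0.0715)/(2πk) = 0.2967/(2π·0.0500) = 0.9445 m·K/W
ΣR = 3.383×10^-4 + 0.9445 = 0.9448 m·K/W
Q' = ΔT/ΣR = (220 °C − 12.7 °C)/0.9448 = 219 W/m

Q' = 219 W/m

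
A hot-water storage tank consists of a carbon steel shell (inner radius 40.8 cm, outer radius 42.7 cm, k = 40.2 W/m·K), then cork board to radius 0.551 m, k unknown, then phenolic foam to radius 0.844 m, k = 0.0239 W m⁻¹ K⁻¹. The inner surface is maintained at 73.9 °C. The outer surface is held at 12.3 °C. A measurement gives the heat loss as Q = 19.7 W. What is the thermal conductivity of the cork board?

ΣR = ΔT/Q = |73.9 − 12.3|/19.7 = 3.127 K/W
Known resistances:
  R_carbon steel = (1/0.408 − 1/0.427)/(4πk) = 0.1091/(4π·40.2) = 2.159×10^-4 K/W
  R_phenolic foam = (1/0.551 − 1/0.844)/(4πk) = 0.6300/(4π·0.0239) = 2.098 K/W
R_cork board = ΣR − ΣR_known = 3.127 − 2.098 = 1.029 K/W
(1/r₁−1/r₂)/(4πk) = 1.029 ⇒ k = 0.5270/(4π·1.029) = 0.0408 W/m·K

k = 0.0408 W/m·K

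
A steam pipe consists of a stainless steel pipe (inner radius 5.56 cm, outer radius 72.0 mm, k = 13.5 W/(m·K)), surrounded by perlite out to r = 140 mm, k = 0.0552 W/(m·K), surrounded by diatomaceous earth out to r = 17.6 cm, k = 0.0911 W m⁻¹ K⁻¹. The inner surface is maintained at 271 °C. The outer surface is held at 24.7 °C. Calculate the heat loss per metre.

Treat each layer as a resistance in series:
  R'_stainless steel = ln(0.0720/0.0556)/(2πk) = 0.2585/(2π·13.5) = 0.003047 m·K/W
  R'_perlite = ln(0.140/0.0720)/(2πk) = 0.6650/(2π·0.0552) = 1.917 m·K/W
  R'_diatomaceous earth = ln(0.176/0.140)/(2πk) = 0.2288/(2π·0.0911) = 0.3998 m·K/W
ΣR = 0.003047 + 1.917 + 0.3998 = 2.320 m·K/W
Q' = ΔT/ΣR = (271 °C − 24.7 °C)/2.320 = 106 W/m

Q' = 106 W/m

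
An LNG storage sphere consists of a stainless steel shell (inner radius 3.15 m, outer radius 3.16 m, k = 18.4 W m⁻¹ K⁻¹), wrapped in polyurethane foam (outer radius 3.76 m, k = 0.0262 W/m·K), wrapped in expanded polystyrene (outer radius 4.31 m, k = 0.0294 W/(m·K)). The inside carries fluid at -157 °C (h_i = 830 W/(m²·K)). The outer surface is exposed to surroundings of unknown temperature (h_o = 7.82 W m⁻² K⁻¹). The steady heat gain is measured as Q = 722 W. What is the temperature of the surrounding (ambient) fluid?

Sum the resistances:
  R_conv,in = 1/(4πr²h) = 1/(4π·3.15²·830) = 9.663×10^-6 K/W
  R_stainless steel = (1/3.15 − 1/3.16)/(4πk) = 0.001005/(4π·18.4) = 4.345×10^-6 K/W
  R_polyurethane foam = (1/3.16 − 1/3.76)/(4πk) = 0.05050/(4π·0.0262) = 0.1534 K/W
  R_expanded polystyrene = (1/3.76 − 1/4.31)/(4πk) = 0.03394/(4π·0.0294) = 0.09186 K/W
  R_conv,out = 1/(4πr²h) = 1/(4π·4.31²·7.82) = 5.478×10^-4 K/W
ΣR = 0.2458 K/W
ΔT = Q·ΣR = 722 × 0.2458 = 177.5 K
Heat flows inward, so T_out = T_in + ΔT = -157 + 177.5 = 20.5 °C

T_out = 20.5 °C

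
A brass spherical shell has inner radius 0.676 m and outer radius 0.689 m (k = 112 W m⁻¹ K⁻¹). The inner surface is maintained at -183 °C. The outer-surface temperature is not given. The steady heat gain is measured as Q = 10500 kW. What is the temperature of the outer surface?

Sum the resistances:
  R_brass = (1/0.676 − 1/0.689)/(4πk) = 0.02791/(4π·112) = 1.983×10^-5 K/W
ΣR = 1.983×10^-5 K/W
ΔT = Q·ΣR = 1.05×10^7 × 1.983×10^-5 = 208.2 K
Heat flows inward, so T_out = T_in + ΔT = -183 + 208.2 = 25.2 °C

T_out = 25.2 °C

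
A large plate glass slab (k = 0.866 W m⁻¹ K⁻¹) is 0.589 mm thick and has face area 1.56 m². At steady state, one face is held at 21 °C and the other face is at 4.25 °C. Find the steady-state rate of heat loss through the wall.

Q = kA·ΔT/L = 0.866 × 1.56 × |21 °C − 4.25 °C| / 5.89×10^-4 = 38400 W

Q = 38400 W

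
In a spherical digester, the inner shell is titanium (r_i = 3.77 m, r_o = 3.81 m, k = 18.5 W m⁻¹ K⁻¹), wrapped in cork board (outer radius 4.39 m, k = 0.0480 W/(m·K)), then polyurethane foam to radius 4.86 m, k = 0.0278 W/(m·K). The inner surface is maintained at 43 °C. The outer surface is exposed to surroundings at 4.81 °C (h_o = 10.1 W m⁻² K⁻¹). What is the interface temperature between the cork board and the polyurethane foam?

T = 24.8 °C

Resistance network (inner→outer):
  R_titanium = (1/3.77 − 1/3.81)/(4πk) = 0.002785/(4π·18.5) = 1.198×10^-5 K/W
  R_cork board = (1/3.81 − 1/4.39)/(4πk) = 0.03468/(4π·0.0480) = 0.05749 K/W
  R_polyurethane foam = (1/4.39 − 1/4.86)/(4πk) = 0.02203/(4π·0.0278) = 0.06306 K/W
  R_conv,out = 1/(4πr²h) = 1/(4π·4.86²·10.1) = 3.336×10^-4 K/W
ΣR = 1.198×10^-5 + 0.05749 + 0.06306 + 3.336×10^-4 = 0.1209 K/W
Q = ΔT/ΣR = (43 °C − 4.81 °C)/0.1209 = 315.9 W
From the inner boundary to the cork board/polyurethane foam interface, ΣR_partial = 0.05750 K/W.
T_interface = T_in − Q·ΣR_partial = 43 °C − (315.9)(0.05750) = 24.8 °C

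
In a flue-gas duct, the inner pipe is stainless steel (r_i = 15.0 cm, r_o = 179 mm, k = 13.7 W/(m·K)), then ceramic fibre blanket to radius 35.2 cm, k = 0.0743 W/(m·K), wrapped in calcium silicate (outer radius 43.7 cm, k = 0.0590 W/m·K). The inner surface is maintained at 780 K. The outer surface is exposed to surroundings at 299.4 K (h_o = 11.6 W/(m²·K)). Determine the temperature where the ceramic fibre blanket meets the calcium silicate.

Treat each layer as a resistance in series:
  R'_stainless steel = ln(0.179/0.150)/(2πk) = 0.1768/(2π·13.7) = 0.002053 m·K/W
  R'_ceramic fibre blanket = ln(0.352/0.179)/(2πk) = 0.6762/(2π·0.0743) = 1.449 m·K/W
  R'_calcium silicate = ln(0.437/0.352)/(2πk) = 0.2163/(2π·0.0590) = 0.5835 m·K/W
  R'_conv,out = 1/(2πr h) = 1/(2π·0.437·11.6) = 0.03140 m·K/W
ΣR = 0.002053 + 1.449 + 0.5835 + 0.03140 = 2.066 m·K/W
Q' = ΔT/ΣR = (780 K − 299.4 K)/2.066 = 232.6 W/m
From the inner boundary to the ceramic fibre blanket/calcium silicate interface, ΣR_partial = 1.451 m·K/W.
T_interface = T_in − Q'·ΣR_partial = 780 K − (232.6)(1.451) = 442 K

T = 442 K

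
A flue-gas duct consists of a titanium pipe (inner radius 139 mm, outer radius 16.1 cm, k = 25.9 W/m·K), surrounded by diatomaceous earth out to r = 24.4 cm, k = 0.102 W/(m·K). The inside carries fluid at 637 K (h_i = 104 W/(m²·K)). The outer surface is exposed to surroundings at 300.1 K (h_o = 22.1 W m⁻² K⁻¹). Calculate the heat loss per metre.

Q' = 488 W/m

Resistance network (inner→outer):
  R'_conv,in = 1/(2πr h) = 1/(2π·0.139·104) = 0.01101 m·K/W
  R'_titanium = ln(0.161/0.139)/(2πk) = 0.1469/(2π·25.9) = 9.029×10^-4 m·K/W
  R'_diatomaceous earth = ln(0.244/0.161)/(2πk) = 0.4158/(2π·0.102) = 0.6487 m·K/W
  R'_conv,out = 1/(2πr h) = 1/(2π·0.244·22.1) = 0.02951 m·K/W
ΣR = 0.01101 + 9.029×10^-4 + 0.6487 + 0.02951 = 0.6901 m·K/W
Q' = ΔT/ΣR = (637 K − 300.1 K)/0.6901 = 488 W/m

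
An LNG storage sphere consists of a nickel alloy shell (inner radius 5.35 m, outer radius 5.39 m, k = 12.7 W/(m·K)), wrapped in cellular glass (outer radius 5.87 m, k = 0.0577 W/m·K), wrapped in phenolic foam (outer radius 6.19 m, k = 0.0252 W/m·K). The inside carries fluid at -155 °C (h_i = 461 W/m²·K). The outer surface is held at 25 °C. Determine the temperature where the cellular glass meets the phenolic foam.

Treat each layer as a resistance in series:
  R_conv,in = 1/(4πr²h) = 1/(4π·5.35²·461) = 6.031×10^-6 K/W
  R_nickel alloy = (1/5.35 − 1/5.39)/(4πk) = 0.001387/(4π·12.7) = 8.692×10^-6 K/W
  R_cellular glass = (1/5.39 − 1/5.87)/(4πk) = 0.01517/(4π·0.0577) = 0.02092 K/W
  R_phenolic foam = (1/5.87 − 1/6.19)/(4πk) = 0.008807/(4π·0.0252) = 0.02781 K/W
ΣR = 6.031×10^-6 + 8.692×10^-6 + 0.02092 + 0.02781 = 0.04874 K/W
Q = ΔT/ΣR = (-155 °C − 25 °C)/0.04874 = -3693 W
From the inner boundary to the cellular glass/phenolic foam interface, ΣR_partial = 0.02093 K/W.
T_interface = T_in − Q·ΣR_partial = -155 °C − (-3693)(0.02093) = -77.7 °C

T = -77.7 °C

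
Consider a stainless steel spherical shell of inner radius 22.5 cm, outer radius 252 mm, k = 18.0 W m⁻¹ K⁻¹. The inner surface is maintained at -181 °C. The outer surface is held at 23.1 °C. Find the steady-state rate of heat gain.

Q = 4πk·ΔT/(1/r₁ − 1/r₂) = 4π × 18.0 × 204.1 / (1/0.225 − 1/0.252) = 96900 W

Q = 96900 W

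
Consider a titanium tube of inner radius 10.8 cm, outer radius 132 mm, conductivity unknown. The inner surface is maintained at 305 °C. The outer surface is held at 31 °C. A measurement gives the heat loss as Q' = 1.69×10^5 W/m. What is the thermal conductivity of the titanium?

ΣR = ΔT/Q' = |305 − 31|/1.69×10^5 = 0.001621 m·K/W
ln(r₂/r₁)/(2πk) = 0.001621 ⇒ k = 0.2007/(2π·0.001621) = 19.7 W/m·K

k = 19.7 W/m·K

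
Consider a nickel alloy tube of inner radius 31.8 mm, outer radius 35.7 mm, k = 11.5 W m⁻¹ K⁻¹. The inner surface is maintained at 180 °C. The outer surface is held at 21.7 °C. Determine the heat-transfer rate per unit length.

Q' = 2πk·ΔT/ln(r₂/r₁) = 2π × 11.5 × 158.3 / ln(0.0357/0.0318) = 98900 W/m

Q' = 98.9 kW/m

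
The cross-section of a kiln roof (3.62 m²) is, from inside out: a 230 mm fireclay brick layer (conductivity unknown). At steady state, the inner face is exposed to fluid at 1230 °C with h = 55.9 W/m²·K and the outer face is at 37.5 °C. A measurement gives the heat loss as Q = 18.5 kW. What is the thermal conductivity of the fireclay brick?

ΣR = ΔT/Q = |1230 − 37.5|/18500 = 0.06446 K/W
Known resistances:
  R_conv,in = 1/(hA) = 1/(55.9·3.62) = 0.004942 K/W
R_fireclay brick = ΣR − ΣR_known = 0.06446 − 0.004942 = 0.05952 K/W
L/(kA) = 0.05952 ⇒ k = 0.230/(0.05952·3.62) = 1.07 W/m·K

k = 1.07 W/m·K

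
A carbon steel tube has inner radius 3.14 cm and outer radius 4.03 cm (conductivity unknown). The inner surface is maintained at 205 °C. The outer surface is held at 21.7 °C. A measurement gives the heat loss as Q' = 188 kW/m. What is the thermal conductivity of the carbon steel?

k = 40.7 W/m·K

ΣR = ΔT/Q' = |205 − 21.7|/1.88×10^5 = 9.750×10^-4 m·K/W
ln(r₂/r₁)/(2πk) = 9.750×10^-4 ⇒ k = 0.2495/(2π·9.750×10^-4) = 40.7 W/m·K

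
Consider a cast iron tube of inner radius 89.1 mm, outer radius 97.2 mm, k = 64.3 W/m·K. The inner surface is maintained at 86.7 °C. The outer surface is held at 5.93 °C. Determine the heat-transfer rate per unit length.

Q' = 2πk·ΔT/ln(r₂/r₁) = 2π × 64.3 × 80.77 / ln(0.0972/0.0891) = 3.75×10^5 W/m

Q' = 3.75×10^5 W/m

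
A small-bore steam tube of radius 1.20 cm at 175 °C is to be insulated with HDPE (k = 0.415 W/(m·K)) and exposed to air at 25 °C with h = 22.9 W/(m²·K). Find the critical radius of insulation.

r_cr = 1.81 cm

For a cylinder, r_cr = k_ins/h = 0.415/22.9 = 0.0181 m = 1.81 cm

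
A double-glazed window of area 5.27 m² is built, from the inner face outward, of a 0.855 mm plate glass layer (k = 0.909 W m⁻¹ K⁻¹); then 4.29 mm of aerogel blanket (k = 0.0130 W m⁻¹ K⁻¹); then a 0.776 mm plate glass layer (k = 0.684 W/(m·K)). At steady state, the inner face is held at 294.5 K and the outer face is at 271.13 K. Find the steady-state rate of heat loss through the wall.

Treat each layer as a resistance in series:
  R_plate glass = L/(kA) = 8.55×10^-4/(0.909·5.27) = 1.785×10^-4 K/W
  R_aerogel blanket = L/(kA) = 0.00429/(0.0130·5.27) = 0.06262 K/W
  R_plate glass = L/(kA) = 7.76×10^-4/(0.684·5.27) = 2.153×10^-4 K/W
ΣR = 1.785×10^-4 + 0.06262 + 2.153×10^-4 = 0.06301 K/W
Q = ΔT/ΣR = (294.5 K − 271.13 K)/0.06301 = 371 W

Q = 371 W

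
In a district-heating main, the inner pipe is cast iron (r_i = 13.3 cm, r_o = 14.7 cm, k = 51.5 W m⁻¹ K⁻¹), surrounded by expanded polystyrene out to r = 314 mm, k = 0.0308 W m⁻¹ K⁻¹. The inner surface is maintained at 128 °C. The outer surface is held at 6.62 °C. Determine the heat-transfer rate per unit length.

Q' = 30.9 W/m

Series thermal resistances, inner to outer:
  R'_cast iron = ln(0.147/0.133)/(2πk) = 0.1001/(2π·51.5) = 3.093×10^-4 m·K/W
  R'_expanded polystyrene = ln(0.314/0.147)/(2πk) = 0.7590/(2π·0.0308) = 3.922 m·K/W
ΣR = 3.093×10^-4 + 3.922 = 3.922 m·K/W
Q' = ΔT/ΣR = (128 °C − 6.62 °C)/3.922 = 30.9 W/m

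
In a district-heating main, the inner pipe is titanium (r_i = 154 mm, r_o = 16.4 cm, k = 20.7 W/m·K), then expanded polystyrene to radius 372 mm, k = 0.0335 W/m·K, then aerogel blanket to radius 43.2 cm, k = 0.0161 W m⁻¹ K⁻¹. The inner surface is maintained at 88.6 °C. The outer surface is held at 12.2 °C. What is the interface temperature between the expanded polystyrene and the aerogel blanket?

T = 33.2 °C

Resistance network (inner→outer):
  R'_titanium = ln(0.164/0.154)/(2πk) = 0.06291/(2π·20.7) = 4.837×10^-4 m·K/W
  R'_expanded polystyrene = ln(0.372/0.164)/(2πk) = 0.8190/(2π·0.0335) = 3.891 m·K/W
  R'_aerogel blanket = ln(0.432/0.372)/(2πk) = 0.1495/(2π·0.0161) = 1.478 m·K/W
ΣR = 4.837×10^-4 + 3.891 + 1.478 = 5.369 m·K/W
Q' = ΔT/ΣR = (88.6 °C − 12.2 °C)/5.369 = 14.23 W/m
From the inner boundary to the expanded polystyrene/aerogel blanket interface, ΣR_partial = 3.891 m·K/W.
T_interface = T_in − Q'·ΣR_partial = 88.6 °C − (14.23)(3.891) = 33.2 °C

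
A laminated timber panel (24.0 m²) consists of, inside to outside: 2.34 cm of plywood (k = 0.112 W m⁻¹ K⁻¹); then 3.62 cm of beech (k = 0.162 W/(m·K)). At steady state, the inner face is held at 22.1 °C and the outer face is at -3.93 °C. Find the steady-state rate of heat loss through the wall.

Resistance network (inner→outer):
  R_plywood = L/(kA) = 0.0234/(0.112·24.0) = 0.008705 K/W
  R_beech = L/(kA) = 0.0362/(0.162·24.0) = 0.009311 K/W
ΣR = 0.008705 + 0.009311 = 0.01802 K/W
Q = ΔT/ΣR = (22.1 °C − -3.93 °C)/0.01802 = 1440 W

Q = 1440 W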